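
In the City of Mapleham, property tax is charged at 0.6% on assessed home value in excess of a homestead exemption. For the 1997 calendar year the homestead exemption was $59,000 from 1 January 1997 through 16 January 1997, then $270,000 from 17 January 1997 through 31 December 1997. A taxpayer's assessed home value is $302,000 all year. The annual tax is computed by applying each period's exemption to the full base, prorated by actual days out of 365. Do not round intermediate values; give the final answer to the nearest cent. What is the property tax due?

1 January – 16 January 1997: 16 days, exemption $59,000 → ($302,000 − $59,000) × 0.6% × 16/365 = $63.9123
17 January – 31 December 1997: 349 days, exemption $270,000 → ($302,000 − $270,000) × 0.6% × 349/365 = $183.5836
Total = $247.4959

$247.50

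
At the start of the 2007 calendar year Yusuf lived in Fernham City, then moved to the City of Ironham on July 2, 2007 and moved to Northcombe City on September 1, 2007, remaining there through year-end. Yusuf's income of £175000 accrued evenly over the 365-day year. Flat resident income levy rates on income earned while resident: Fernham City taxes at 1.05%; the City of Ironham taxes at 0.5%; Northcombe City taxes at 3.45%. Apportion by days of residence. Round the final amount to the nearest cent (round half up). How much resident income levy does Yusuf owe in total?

£3080.48

Fernham City, January 1 – July 1, 2007: 182 days → £175000 × 1.05% × 182/365 = £916.2329
The City of Ironham, July 2 – August 31, 2007: 61 days → £175000 × 0.5% × 61/365 = £146.2329
Northcombe City, September 1 – December 31, 2007: 122 days → £175000 × 3.45% × 122/365 = £2018.0137
Total = £3080.4795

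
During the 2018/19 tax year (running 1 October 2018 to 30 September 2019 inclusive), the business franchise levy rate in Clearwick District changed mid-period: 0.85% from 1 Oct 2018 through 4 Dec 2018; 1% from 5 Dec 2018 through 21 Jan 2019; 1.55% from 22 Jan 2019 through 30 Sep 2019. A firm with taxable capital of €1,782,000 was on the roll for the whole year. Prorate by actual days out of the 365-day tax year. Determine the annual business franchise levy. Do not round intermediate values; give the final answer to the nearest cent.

€24,110.70

1 Oct – 4 Dec 2018: 65 days at 0.85% → €1,782,000 × 0.85% × 65/365 = €2,697.4110
5 Dec 2018 – 21 Jan 2019: 48 days at 1% → €1,782,000 × 1% × 48/365 = €2,343.4521
22 Jan – 30 Sep 2019: 252 days at 1.55% → €1,782,000 × 1.55% × 252/365 = €19,069.8411
Total = €24,110.7041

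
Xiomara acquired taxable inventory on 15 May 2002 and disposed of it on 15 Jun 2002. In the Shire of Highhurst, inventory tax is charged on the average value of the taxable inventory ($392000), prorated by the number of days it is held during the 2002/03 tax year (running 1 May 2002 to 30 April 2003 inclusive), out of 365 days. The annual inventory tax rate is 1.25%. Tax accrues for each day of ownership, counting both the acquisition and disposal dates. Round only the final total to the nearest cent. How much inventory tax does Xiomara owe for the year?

$429.59

Days held (15 May – 15 Jun 2002): 32 out of 365
Tax = $392000 × 1.25% × 32/365 = $429.5890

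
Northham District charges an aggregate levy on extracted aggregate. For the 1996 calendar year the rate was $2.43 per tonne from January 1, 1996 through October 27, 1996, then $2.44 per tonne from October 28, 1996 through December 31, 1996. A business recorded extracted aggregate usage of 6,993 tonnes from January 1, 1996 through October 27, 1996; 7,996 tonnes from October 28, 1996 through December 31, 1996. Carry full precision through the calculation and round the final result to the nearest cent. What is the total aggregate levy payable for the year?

January 1 – October 27, 1996: 6,993 tonnes at $2.43/tonne → $16992.99
October 28 – December 31, 1996: 7,996 tonnes at $2.44/tonne → $19510.24

$36503.23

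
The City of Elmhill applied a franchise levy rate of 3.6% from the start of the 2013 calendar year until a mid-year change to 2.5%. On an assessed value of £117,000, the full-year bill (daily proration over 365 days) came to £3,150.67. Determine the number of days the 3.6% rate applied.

Let d = days at the first rate; then 365 − d days at the second rate.
£117,000 × [3.6%·d + 2.5%·(365−d)] / 365 = £3,150.67
Solving gives d = 64, so the new rate took effect on 6 Mar 2013.

64 days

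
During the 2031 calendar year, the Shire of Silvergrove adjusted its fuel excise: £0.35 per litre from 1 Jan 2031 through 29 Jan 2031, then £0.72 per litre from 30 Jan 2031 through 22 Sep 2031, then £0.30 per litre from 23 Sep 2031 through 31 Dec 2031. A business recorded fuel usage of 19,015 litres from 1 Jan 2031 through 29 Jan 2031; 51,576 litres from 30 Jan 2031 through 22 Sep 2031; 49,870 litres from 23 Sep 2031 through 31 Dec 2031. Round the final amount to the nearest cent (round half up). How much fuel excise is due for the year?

1 Jan – 29 Jan 2031: 19,015 litres at £0.35/litre → £6,655.25
30 Jan – 22 Sep 2031: 51,576 litres at £0.72/litre → £37,134.72
23 Sep – 31 Dec 2031: 49,870 litres at £0.30/litre → £14,961.00

£58,750.97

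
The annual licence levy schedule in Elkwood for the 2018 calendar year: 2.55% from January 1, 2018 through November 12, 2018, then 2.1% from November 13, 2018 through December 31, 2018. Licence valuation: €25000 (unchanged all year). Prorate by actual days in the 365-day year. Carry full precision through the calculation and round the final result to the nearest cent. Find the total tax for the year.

January 1 – November 12, 2018: 316 days at 2.55% → €25000 × 2.55% × 316/365 = €551.9178
November 13 – December 31, 2018: 49 days at 2.1% → €25000 × 2.1% × 49/365 = €70.4795
Total = €622.3973

€622.40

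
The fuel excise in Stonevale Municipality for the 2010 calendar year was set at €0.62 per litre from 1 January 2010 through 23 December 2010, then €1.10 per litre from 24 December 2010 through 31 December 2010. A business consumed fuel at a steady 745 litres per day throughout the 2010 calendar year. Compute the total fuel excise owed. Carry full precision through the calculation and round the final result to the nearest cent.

€171,454.30

1 January – 23 December 2010: 357 days × 745 litres/day = 265,965 litres at €0.62/litre → €164,898.30
24 December – 31 December 2010: 8 days × 745 litres/day = 5,960 litres at €1.10/litre → €6,556.00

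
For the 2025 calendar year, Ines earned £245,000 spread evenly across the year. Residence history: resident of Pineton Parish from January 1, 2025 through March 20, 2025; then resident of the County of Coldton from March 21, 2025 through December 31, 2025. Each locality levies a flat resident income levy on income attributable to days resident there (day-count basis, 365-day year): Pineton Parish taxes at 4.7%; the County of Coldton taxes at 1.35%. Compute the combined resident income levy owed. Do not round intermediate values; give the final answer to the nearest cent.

Pineton Parish, January 1 – March 20, 2025: 79 days → £245,000 × 4.7% × 79/365 = £2,492.2877
The County of Coldton, March 21 – December 31, 2025: 286 days → £245,000 × 1.35% × 286/365 = £2,591.6301
Total = £5,083.9178

£5,083.92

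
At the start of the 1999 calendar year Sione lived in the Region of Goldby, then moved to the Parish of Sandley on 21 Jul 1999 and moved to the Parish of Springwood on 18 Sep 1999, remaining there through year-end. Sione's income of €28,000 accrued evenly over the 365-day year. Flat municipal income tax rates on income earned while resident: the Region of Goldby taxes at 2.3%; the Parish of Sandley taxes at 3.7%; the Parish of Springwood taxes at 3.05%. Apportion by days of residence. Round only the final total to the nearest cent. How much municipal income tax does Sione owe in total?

The Region of Goldby, 1 Jan – 20 Jul 1999: 201 days → €28,000 × 2.3% × 201/365 = €354.6411
The Parish of Sandley, 21 Jul – 17 Sep 1999: 59 days → €28,000 × 3.7% × 59/365 = €167.4630
The Parish of Springwood, 18 Sep – 31 Dec 1999: 105 days → €28,000 × 3.05% × 105/365 = €245.6712
Total = €767.7753

€767.78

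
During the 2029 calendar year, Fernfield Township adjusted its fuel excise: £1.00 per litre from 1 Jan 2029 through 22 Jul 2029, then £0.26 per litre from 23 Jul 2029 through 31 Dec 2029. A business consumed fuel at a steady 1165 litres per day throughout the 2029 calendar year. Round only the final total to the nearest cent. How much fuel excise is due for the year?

1 Jan – 22 Jul 2029: 203 days × 1165 litres/day = 236,495 litres at £1.00/litre → £236,495.00
23 Jul – 31 Dec 2029: 162 days × 1165 litres/day = 188,730 litres at £0.26/litre → £49,069.80

£285,564.80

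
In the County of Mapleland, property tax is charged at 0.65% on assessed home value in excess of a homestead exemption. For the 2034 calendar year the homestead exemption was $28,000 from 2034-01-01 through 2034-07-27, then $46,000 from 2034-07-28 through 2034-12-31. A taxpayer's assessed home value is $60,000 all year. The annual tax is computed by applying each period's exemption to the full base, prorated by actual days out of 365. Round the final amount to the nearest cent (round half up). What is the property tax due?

$157.67

2034-01-01 to 2034-07-27: 208 days, exemption $28,000 → ($60,000 − $28,000) × 0.65% × 208/365 = $118.5315
2034-07-28 to 2034-12-31: 157 days, exemption $46,000 → ($60,000 − $46,000) × 0.65% × 157/365 = $39.1425
Total = $157.6740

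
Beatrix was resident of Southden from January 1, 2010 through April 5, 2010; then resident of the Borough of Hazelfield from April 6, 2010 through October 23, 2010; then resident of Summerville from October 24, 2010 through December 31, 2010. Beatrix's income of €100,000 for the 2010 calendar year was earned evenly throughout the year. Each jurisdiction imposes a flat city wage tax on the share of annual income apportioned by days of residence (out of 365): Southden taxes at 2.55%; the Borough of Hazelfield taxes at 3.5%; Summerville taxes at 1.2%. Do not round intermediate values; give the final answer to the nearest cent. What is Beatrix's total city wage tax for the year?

€2,817.95

Southden, January 1 – April 5, 2010: 95 days → €100,000 × 2.55% × 95/365 = €663.6986
The Borough of Hazelfield, April 6 – October 23, 2010: 201 days → €100,000 × 3.5% × 201/365 = €1,927.3973
Summerville, October 24 – December 31, 2010: 69 days → €100,000 × 1.2% × 69/365 = €226.8493
Total = €2,817.9452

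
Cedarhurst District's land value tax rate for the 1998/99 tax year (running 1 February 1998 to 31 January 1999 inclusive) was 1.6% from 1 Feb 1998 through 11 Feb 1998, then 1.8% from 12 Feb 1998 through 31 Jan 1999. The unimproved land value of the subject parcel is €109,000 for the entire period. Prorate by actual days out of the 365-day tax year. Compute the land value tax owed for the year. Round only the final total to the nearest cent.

1 Feb – 11 Feb 1998: 11 days at 1.6% → €109,000 × 1.6% × 11/365 = €52.5589
12 Feb 1998 – 31 Jan 1999: 354 days at 1.8% → €109,000 × 1.8% × 354/365 = €1,902.8712
Total = €1,955.4301

€1,955.43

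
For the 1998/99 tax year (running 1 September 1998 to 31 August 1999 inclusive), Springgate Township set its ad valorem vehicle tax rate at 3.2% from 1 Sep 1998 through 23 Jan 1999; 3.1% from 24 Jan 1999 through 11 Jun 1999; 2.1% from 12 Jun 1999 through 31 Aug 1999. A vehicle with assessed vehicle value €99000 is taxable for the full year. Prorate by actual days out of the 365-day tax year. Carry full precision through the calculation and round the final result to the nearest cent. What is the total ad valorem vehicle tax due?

€2888.63

1 Sep 1998 – 23 Jan 1999: 145 days at 3.2% → €99000 × 3.2% × 145/365 = €1258.5205
24 Jan – 11 Jun 1999: 139 days at 3.1% → €99000 × 3.1% × 139/365 = €1168.7425
12 Jun – 31 Aug 1999: 81 days at 2.1% → €99000 × 2.1% × 81/365 = €461.3671
Total = €2888.6301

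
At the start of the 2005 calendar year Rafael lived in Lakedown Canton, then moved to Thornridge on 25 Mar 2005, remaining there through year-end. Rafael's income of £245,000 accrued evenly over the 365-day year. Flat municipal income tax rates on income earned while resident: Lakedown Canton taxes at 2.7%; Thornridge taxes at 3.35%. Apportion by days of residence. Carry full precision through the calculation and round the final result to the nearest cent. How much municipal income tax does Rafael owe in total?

Lakedown Canton, 1 Jan – 24 Mar 2005: 83 days → £245,000 × 2.7% × 83/365 = £1,504.2329
Thornridge, 25 Mar – 31 Dec 2005: 282 days → £245,000 × 3.35% × 282/365 = £6,341.1370
Total = £7,845.3699

£7,845.37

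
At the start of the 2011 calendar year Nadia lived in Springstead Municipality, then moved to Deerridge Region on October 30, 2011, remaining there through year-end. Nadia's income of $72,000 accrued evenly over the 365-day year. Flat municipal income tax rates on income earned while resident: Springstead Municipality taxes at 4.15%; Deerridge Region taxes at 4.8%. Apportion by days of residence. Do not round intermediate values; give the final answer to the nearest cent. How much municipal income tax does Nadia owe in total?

$3,068.78

Springstead Municipality, January 1 – October 29, 2011: 302 days → $72,000 × 4.15% × 302/365 = $2,472.2630
Deerridge Region, October 30 – December 31, 2011: 63 days → $72,000 × 4.8% × 63/365 = $596.5151
Total = $3,068.7781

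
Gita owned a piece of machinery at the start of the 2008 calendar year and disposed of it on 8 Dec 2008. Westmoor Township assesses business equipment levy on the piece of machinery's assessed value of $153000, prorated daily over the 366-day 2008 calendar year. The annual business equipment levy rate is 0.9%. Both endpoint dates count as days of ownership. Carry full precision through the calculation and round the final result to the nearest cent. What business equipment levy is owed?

Days held (1 Jan – 8 Dec 2008): 343 out of 366
Tax = $153000 × 0.9% × 343/366 = $1290.4672

$1290.47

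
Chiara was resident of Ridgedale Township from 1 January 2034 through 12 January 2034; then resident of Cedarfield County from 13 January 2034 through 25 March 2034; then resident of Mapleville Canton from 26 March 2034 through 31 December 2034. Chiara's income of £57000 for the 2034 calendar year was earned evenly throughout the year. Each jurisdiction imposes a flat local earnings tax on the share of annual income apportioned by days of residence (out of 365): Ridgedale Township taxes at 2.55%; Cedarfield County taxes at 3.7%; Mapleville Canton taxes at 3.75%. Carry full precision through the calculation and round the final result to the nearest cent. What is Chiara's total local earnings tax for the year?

Ridgedale Township, 1 January – 12 January 2034: 12 days → £57000 × 2.55% × 12/365 = £47.7863
Cedarfield County, 13 January – 25 March 2034: 72 days → £57000 × 3.7% × 72/365 = £416.0219
Mapleville Canton, 26 March – 31 December 2034: 281 days → £57000 × 3.75% × 281/365 = £1645.5822
Total = £2109.3904

£2109.39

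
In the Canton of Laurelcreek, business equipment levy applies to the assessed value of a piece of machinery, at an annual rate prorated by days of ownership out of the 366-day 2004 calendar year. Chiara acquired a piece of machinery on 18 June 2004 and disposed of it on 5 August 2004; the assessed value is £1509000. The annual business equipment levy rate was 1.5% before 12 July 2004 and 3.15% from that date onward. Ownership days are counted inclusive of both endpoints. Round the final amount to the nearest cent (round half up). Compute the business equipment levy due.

£4731.09

18 June – 11 July 2004: 24 days at 1.5% → £1509000 × 1.5% × 24/366 = £1484.2623
12 July – 5 August 2004: 25 days at 3.15% → £1509000 × 3.15% × 25/366 = £3246.8238
Total = £4731.0861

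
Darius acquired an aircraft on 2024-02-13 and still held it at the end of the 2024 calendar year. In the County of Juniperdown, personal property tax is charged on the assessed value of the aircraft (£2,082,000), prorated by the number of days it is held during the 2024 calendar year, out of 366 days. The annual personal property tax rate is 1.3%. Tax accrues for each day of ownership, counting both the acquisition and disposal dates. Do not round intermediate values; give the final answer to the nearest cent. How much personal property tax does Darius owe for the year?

£23,886.11

Days held (2024-02-13 to 2024-12-31): 323 out of 366
Tax = £2,082,000 × 1.3% × 323/366 = £23,886.1148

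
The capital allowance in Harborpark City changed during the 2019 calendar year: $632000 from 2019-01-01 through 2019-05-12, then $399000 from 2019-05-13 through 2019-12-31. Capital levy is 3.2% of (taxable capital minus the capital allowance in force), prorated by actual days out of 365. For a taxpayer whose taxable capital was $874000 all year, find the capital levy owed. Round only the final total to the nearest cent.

$12503.58

2019-01-01 to 2019-05-12: 132 days, exemption $632000 → ($874000 − $632000) × 3.2% × 132/365 = $2800.5699
2019-05-13 to 2019-12-31: 233 days, exemption $399000 → ($874000 − $399000) × 3.2% × 233/365 = $9703.0137
Total = $12503.5836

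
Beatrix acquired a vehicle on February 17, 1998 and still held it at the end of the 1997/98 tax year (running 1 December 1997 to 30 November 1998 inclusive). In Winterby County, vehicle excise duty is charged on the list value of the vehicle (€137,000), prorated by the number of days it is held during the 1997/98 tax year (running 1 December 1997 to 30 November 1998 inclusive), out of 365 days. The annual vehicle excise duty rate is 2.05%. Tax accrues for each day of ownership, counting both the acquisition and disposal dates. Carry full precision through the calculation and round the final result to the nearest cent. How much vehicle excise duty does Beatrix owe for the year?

€2,208.33

Days held (February 17 – November 30, 1998): 287 out of 365
Tax = €137,000 × 2.05% × 287/365 = €2,208.3274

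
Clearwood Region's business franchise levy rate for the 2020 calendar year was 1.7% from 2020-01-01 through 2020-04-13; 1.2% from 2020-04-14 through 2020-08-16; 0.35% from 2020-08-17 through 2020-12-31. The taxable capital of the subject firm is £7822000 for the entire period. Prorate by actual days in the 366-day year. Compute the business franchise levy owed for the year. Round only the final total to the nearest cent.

2020-01-01 to 2020-04-13: 104 days at 1.7% → £7822000 × 1.7% × 104/366 = £37784.9617
2020-04-14 to 2020-08-16: 125 days at 1.2% → £7822000 × 1.2% × 125/366 = £32057.3770
2020-08-17 to 2020-12-31: 137 days at 0.35% → £7822000 × 0.35% × 137/366 = £10247.6749
Total = £80090.0137

£80090.01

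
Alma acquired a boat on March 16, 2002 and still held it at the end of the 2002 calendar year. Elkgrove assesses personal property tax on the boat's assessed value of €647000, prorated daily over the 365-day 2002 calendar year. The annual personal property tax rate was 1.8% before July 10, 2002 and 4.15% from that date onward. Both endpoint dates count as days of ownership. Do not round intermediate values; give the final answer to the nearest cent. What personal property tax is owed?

€16574.72

March 16 – July 9, 2002: 116 days at 1.8% → €647000 × 1.8% × 116/365 = €3701.1945
July 10 – December 31, 2002: 175 days at 4.15% → €647000 × 4.15% × 175/365 = €12873.5274
Total = €16574.7219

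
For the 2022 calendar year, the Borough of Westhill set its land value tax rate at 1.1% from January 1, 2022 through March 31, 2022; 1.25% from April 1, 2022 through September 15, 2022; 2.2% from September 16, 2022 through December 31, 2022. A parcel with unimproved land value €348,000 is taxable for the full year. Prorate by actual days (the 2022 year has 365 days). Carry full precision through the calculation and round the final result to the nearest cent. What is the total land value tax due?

January 1 – March 31, 2022: 90 days at 1.1% → €348,000 × 1.1% × 90/365 = €943.8904
April 1 – September 15, 2022: 168 days at 1.25% → €348,000 × 1.25% × 168/365 = €2,002.1918
September 16 – December 31, 2022: 107 days at 2.2% → €348,000 × 2.2% × 107/365 = €2,244.3616
Total = €5,190.4438

€5,190.44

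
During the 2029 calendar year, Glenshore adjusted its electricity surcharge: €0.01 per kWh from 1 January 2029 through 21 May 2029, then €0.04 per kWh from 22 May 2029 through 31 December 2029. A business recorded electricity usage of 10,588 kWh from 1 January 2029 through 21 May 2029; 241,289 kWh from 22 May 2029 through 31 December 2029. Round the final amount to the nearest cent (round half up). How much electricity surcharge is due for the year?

€9757.44

1 January – 21 May 2029: 10,588 kWh at €0.01/kWh → €105.88
22 May – 31 December 2029: 241,289 kWh at €0.04/kWh → €9651.56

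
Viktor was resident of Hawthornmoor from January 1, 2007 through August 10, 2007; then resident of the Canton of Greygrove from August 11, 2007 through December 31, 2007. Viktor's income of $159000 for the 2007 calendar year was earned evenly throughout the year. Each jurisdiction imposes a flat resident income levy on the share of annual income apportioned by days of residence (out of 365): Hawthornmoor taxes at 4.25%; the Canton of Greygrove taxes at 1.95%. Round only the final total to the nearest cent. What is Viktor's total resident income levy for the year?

$5324.76

Hawthornmoor, January 1 – August 10, 2007: 222 days → $159000 × 4.25% × 222/365 = $4110.0411
The Canton of Greygrove, August 11 – December 31, 2007: 143 days → $159000 × 1.95% × 143/365 = $1214.7164
Total = $5324.7575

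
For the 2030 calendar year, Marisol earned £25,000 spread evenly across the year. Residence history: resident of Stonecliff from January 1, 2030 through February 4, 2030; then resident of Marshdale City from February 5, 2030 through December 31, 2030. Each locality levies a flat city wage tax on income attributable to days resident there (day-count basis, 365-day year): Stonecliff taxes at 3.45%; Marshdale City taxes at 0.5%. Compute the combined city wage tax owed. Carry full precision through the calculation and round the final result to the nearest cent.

Stonecliff, January 1 – February 4, 2030: 35 days → £25,000 × 3.45% × 35/365 = £82.7055
Marshdale City, February 5 – December 31, 2030: 330 days → £25,000 × 0.5% × 330/365 = £113.0137
Total = £195.7192

£195.72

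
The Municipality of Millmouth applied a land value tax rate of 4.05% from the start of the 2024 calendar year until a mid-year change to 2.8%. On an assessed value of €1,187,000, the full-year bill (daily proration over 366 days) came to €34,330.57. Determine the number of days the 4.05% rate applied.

Let d = days at the first rate; then 366 − d days at the second rate.
€1,187,000 × [4.05%·d + 2.8%·(366−d)] / 366 = €34,330.57
Solving gives d = 27, so the new rate took effect on 28 January 2024.

27 days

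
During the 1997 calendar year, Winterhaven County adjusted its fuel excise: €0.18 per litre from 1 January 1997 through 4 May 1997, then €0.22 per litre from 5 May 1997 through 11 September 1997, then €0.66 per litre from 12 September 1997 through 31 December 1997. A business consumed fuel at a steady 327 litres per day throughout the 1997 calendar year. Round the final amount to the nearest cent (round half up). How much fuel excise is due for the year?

€40,606.86

1 January – 4 May 1997: 124 days × 327 litres/day = 40,548 litres at €0.18/litre → €7,298.64
5 May – 11 September 1997: 130 days × 327 litres/day = 42,510 litres at €0.22/litre → €9,352.20
12 September – 31 December 1997: 111 days × 327 litres/day = 36,297 litres at €0.66/litre → €23,956.02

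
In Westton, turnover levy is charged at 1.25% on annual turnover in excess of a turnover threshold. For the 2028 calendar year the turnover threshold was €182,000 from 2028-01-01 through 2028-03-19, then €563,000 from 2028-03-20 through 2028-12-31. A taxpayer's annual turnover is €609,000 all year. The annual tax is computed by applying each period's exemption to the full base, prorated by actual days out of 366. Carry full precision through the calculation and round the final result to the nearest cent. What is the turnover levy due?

€1,602.97

2028-01-01 to 2028-03-19: 79 days, exemption €182,000 → (€609,000 − €182,000) × 1.25% × 79/366 = €1,152.0833
2028-03-20 to 2028-12-31: 287 days, exemption €563,000 → (€609,000 − €563,000) × 1.25% × 287/366 = €450.8880
Total = €1,602.9713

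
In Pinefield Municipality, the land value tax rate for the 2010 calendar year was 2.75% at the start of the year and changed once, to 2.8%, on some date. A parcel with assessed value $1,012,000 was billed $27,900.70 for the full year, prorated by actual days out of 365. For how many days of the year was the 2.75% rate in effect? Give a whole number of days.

314 days

Let d = days at the first rate; then 365 − d days at the second rate.
$1,012,000 × [2.75%·d + 2.8%·(365−d)] / 365 = $27,900.70
Solving gives d = 314, so the new rate took effect on 11 Nov 2010.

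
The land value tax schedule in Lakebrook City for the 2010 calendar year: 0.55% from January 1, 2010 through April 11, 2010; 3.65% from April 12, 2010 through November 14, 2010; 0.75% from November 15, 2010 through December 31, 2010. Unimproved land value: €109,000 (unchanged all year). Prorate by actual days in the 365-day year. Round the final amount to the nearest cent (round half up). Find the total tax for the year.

€2,636.46

January 1 – April 11, 2010: 101 days at 0.55% → €109,000 × 0.55% × 101/365 = €165.8890
April 12 – November 14, 2010: 217 days at 3.65% → €109,000 × 3.65% × 217/365 = €2,365.3000
November 15 – December 31, 2010: 47 days at 0.75% → €109,000 × 0.75% × 47/365 = €105.2671
Total = €2,636.4562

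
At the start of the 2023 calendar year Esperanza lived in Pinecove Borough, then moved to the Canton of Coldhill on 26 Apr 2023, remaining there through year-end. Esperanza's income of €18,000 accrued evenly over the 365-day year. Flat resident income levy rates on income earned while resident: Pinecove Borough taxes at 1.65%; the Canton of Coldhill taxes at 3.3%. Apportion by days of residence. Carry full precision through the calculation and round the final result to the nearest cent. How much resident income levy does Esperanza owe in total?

€500.42

Pinecove Borough, 1 Jan – 25 Apr 2023: 115 days → €18,000 × 1.65% × 115/365 = €93.5753
The Canton of Coldhill, 26 Apr – 31 Dec 2023: 250 days → €18,000 × 3.3% × 250/365 = €406.8493
Total = €500.4247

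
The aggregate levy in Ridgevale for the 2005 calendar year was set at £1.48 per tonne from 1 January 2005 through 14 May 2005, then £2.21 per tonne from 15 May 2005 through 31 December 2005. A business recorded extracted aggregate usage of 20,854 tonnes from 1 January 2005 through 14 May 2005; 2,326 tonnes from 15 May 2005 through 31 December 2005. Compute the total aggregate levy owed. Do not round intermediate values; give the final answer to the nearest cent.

£36004.38

1 January – 14 May 2005: 20,854 tonnes at £1.48/tonne → £30863.92
15 May – 31 December 2005: 2,326 tonnes at £2.21/tonne → £5140.46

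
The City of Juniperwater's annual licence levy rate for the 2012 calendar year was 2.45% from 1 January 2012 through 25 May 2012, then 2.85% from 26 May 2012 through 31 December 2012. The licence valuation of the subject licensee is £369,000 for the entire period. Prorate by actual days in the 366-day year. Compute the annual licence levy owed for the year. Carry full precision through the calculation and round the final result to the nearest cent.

1 January – 25 May 2012: 146 days at 2.45% → £369,000 × 2.45% × 146/366 = £3,606.3197
26 May – 31 December 2012: 220 days at 2.85% → £369,000 × 2.85% × 220/366 = £6,321.3934
Total = £9,927.7131

£9,927.71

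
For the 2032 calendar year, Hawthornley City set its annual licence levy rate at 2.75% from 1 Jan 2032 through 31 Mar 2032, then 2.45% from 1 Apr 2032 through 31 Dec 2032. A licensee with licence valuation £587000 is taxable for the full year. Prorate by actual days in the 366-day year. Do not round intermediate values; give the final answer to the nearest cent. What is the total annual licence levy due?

1 Jan – 31 Mar 2032: 91 days at 2.75% → £587000 × 2.75% × 91/366 = £4013.5724
1 Apr – 31 Dec 2032: 275 days at 2.45% → £587000 × 2.45% × 275/366 = £10805.7719
Total = £14819.3443

£14819.34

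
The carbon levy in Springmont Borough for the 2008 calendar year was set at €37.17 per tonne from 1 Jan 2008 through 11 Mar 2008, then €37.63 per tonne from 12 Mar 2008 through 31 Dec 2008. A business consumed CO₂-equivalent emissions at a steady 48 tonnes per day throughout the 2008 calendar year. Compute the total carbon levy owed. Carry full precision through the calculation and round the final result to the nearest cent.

1 Jan – 11 Mar 2008: 71 days × 48 tonnes/day = 3,408 tonnes at €37.17/tonne → €126,675.36
12 Mar – 31 Dec 2008: 295 days × 48 tonnes/day = 14,160 tonnes at €37.63/tonne → €532,840.80

€659,516.16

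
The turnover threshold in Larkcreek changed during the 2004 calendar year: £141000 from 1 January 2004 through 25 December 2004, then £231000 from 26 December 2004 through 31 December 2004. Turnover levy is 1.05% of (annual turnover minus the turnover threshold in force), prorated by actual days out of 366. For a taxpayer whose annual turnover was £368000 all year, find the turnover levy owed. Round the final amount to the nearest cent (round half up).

1 January – 25 December 2004: 360 days, exemption £141000 → (£368000 − £141000) × 1.05% × 360/366 = £2344.4262
26 December – 31 December 2004: 6 days, exemption £231000 → (£368000 − £231000) × 1.05% × 6/366 = £23.5820
Total = £2368.0082

£2368.01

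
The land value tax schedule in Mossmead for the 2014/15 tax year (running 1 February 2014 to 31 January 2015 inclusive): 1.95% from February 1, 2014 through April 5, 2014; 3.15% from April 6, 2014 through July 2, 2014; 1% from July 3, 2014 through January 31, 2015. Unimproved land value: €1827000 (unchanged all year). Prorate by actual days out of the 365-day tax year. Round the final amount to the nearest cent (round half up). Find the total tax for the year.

February 1 – April 5, 2014: 64 days at 1.95% → €1827000 × 1.95% × 64/365 = €6246.8384
April 6 – July 2, 2014: 88 days at 3.15% → €1827000 × 3.15% × 88/365 = €13875.1890
July 3, 2014 – January 31, 2015: 213 days at 1% → €1827000 × 1% × 213/365 = €10661.6712
Total = €30783.6986

€30783.70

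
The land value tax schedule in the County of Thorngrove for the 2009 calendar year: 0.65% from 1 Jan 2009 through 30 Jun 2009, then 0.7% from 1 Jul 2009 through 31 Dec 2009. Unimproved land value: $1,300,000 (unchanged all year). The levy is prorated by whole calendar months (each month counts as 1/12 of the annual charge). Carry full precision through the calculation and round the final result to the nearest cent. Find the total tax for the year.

1 Jan – 30 Jun 2009: 6 months at 0.65% → $1,300,000 × 0.65% × 6/12 = $4,225.0000
1 Jul – 31 Dec 2009: 6 months at 0.7% → $1,300,000 × 0.7% × 6/12 = $4,550.0000
Total = $8,775.0000

$8,775.00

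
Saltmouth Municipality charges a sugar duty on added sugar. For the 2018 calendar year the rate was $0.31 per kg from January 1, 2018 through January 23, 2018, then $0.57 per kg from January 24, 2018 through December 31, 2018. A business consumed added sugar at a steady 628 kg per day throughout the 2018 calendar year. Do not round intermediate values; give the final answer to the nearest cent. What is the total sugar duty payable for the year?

$126,899.96

January 1 – January 23, 2018: 23 days × 628 kg/day = 14,444 kg at $0.31/kg → $4,477.64
January 24 – December 31, 2018: 342 days × 628 kg/day = 214,776 kg at $0.57/kg → $122,422.32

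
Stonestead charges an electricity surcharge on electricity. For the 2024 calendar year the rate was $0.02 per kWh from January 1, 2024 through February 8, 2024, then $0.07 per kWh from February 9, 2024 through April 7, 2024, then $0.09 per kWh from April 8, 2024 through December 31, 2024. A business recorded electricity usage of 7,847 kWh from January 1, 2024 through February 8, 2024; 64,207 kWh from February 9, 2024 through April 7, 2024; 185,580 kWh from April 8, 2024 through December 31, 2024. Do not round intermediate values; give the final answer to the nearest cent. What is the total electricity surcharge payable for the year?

$21,353.63

January 1 – February 8, 2024: 7,847 kWh at $0.02/kWh → $156.94
February 9 – April 7, 2024: 64,207 kWh at $0.07/kWh → $4,494.49
April 8 – December 31, 2024: 185,580 kWh at $0.09/kWh → $16,702.20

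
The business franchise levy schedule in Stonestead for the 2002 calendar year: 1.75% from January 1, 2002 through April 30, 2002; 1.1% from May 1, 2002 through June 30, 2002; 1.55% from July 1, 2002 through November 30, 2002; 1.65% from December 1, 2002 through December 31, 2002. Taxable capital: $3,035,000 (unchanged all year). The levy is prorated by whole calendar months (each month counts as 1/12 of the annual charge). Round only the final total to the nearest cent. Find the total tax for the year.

January 1 – April 30, 2002: 4 months at 1.75% → $3,035,000 × 1.75% × 4/12 = $17,704.1667
May 1 – June 30, 2002: 2 months at 1.1% → $3,035,000 × 1.1% × 2/12 = $5,564.1667
July 1 – November 30, 2002: 5 months at 1.55% → $3,035,000 × 1.55% × 5/12 = $19,601.0417
December 1 – December 31, 2002: 1 month at 1.65% → $3,035,000 × 1.65% × 1/12 = $4,173.1250
Total = $47,042.5000

$47,042.50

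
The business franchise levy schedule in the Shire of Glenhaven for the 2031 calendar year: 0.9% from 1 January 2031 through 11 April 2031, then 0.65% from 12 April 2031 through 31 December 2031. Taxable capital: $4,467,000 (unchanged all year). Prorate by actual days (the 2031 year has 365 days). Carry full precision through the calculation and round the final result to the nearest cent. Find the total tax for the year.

$32,125.68

1 January – 11 April 2031: 101 days at 0.9% → $4,467,000 × 0.9% × 101/365 = $11,124.6658
12 April – 31 December 2031: 264 days at 0.65% → $4,467,000 × 0.65% × 264/365 = $21,001.0192
Total = $32,125.6849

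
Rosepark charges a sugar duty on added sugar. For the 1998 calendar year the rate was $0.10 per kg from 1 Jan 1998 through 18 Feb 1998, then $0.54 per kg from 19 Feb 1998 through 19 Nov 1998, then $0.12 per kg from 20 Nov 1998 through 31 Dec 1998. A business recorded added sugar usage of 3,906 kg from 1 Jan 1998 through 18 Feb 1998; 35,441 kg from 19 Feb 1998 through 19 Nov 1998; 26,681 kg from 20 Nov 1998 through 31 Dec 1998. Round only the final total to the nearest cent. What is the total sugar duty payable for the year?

1 Jan – 18 Feb 1998: 3,906 kg at $0.10/kg → $390.60
19 Feb – 19 Nov 1998: 35,441 kg at $0.54/kg → $19,138.14
20 Nov – 31 Dec 1998: 26,681 kg at $0.12/kg → $3,201.72

$22,730.46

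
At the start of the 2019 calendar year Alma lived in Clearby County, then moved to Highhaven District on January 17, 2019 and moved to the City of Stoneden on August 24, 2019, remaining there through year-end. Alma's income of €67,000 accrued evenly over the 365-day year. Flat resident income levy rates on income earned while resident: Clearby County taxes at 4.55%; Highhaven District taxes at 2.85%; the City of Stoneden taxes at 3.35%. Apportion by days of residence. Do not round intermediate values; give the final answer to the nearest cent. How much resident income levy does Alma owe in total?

€2,078.74

Clearby County, January 1 – January 16, 2019: 16 days → €67,000 × 4.55% × 16/365 = €133.6329
Highhaven District, January 17 – August 23, 2019: 219 days → €67,000 × 2.85% × 219/365 = €1,145.7000
The City of Stoneden, August 24 – December 31, 2019: 130 days → €67,000 × 3.35% × 130/365 = €799.4110
Total = €2,078.7438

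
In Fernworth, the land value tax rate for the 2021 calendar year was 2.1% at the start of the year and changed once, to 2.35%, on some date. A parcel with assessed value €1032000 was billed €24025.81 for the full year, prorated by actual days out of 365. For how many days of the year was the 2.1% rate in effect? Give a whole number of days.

32 days

Let d = days at the first rate; then 365 − d days at the second rate.
€1032000 × [2.1%·d + 2.35%·(365−d)] / 365 = €24025.81
Solving gives d = 32, so the new rate took effect on February 2, 2021.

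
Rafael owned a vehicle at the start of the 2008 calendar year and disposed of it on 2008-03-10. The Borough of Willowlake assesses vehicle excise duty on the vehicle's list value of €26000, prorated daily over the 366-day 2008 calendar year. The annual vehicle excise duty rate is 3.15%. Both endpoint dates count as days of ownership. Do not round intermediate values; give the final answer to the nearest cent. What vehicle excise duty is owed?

€156.64

Days held (2008-01-01 to 2008-03-10): 70 out of 366
Tax = €26000 × 3.15% × 70/366 = €156.6393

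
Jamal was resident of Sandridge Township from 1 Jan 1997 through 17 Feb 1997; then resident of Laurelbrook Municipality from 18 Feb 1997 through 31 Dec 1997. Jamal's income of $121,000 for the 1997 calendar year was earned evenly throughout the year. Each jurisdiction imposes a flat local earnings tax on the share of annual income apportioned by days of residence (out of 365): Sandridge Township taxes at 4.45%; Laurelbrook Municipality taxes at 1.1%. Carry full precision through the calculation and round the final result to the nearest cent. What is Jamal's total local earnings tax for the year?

$1,864.06

Sandridge Township, 1 Jan – 17 Feb 1997: 48 days → $121,000 × 4.45% × 48/365 = $708.0986
Laurelbrook Municipality, 18 Feb – 31 Dec 1997: 317 days → $121,000 × 1.1% × 317/365 = $1,155.9644
Total = $1,864.0630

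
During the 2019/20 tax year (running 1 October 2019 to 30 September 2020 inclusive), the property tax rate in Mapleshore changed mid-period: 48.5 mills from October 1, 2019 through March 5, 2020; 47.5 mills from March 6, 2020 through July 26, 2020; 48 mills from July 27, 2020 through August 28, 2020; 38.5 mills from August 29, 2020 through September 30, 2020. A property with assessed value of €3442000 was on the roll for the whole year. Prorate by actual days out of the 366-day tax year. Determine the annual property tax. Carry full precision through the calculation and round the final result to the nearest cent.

€162333.56

October 1, 2019 – March 5, 2020: 157 days at 48.5 mills → €3442000 × 4.85% × 157/366 = €71609.5874
March 6 – July 26, 2020: 143 days at 47.5 mills → €3442000 × 4.75% × 143/366 = €63879.1940
July 27 – August 28, 2020: 33 days at 48 mills → €3442000 × 4.8% × 33/366 = €14896.5246
August 29 – September 30, 2020: 33 days at 38.5 mills → €3442000 × 3.85% × 33/366 = €11948.2541
Total = €162333.5601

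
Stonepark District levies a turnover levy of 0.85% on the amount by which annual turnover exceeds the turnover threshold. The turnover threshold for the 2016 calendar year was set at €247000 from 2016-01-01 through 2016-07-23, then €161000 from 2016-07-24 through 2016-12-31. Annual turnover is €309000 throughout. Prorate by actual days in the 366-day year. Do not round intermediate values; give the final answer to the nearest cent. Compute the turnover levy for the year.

€848.56

2016-01-01 to 2016-07-23: 205 days, exemption €247000 → (€309000 − €247000) × 0.85% × 205/366 = €295.1776
2016-07-24 to 2016-12-31: 161 days, exemption €161000 → (€309000 − €161000) × 0.85% × 161/366 = €553.3825
Total = €848.5601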